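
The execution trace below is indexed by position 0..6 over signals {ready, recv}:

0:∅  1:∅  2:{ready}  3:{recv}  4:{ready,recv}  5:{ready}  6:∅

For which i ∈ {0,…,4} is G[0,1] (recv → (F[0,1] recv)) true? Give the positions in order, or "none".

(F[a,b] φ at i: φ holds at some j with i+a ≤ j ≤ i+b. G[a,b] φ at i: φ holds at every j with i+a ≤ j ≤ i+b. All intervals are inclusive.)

Evaluate at each i in [0,4]:
  i=0: ✓ (all of [0,1])
  i=1: ✓ (all of [1,2])
  i=2: ✓ (all of [2,3])
  i=3: ✓ (all of [3,4])
  i=4: ✓ (all of [4,5])

0, 1, 2, 3, 4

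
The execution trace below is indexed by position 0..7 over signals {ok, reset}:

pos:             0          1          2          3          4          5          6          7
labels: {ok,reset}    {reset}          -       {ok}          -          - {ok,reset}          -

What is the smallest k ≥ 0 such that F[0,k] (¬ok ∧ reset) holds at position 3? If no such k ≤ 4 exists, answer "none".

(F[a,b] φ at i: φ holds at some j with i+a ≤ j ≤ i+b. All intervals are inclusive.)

Scan j = 3,4,… for (¬ok ∧ reset):
  j=3: fails
  j=4: fails
  j=5: fails
  j=6: fails
  j=7: fails
No j in [3,7] satisfies it → none.

none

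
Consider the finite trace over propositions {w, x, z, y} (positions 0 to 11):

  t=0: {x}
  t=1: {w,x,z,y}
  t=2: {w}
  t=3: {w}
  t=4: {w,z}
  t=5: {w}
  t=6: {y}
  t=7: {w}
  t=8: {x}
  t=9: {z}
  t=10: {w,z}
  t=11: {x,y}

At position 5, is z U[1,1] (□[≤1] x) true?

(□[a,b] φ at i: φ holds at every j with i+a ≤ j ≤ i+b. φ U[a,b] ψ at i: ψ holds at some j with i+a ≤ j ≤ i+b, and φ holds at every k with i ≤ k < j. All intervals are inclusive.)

No

Need some j in [6,6] with □[≤1] x, and z at every k in [5,j-1].
  j=6: □[≤1] x — fails at 6.
No j in the window works → until fails.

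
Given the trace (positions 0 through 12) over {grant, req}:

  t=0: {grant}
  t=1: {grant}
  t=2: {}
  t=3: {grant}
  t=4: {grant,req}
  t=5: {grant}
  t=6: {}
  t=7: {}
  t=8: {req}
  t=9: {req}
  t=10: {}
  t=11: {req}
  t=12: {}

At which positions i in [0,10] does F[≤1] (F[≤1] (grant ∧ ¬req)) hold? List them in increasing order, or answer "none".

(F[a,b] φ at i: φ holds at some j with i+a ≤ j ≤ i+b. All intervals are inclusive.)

Evaluate at each i in [0,10]:
  i=0: ✓ (witness j=0)
  i=1: ✓ (witness j=1)
  i=2: ✓ (witness j=2)
  i=3: ✓ (witness j=3)
  i=4: ✓ (witness j=4)
  i=5: ✓ (witness j=5)
  i=6: ✗ (none in [6,7])
  i=7: ✗ (none in [7,8])
  i=8: ✗ (none in [8,9])
  i=9: ✗ (none in [9,10])
  i=10: ✗ (none in [10,11])

0, 1, 2, 3, 4, 5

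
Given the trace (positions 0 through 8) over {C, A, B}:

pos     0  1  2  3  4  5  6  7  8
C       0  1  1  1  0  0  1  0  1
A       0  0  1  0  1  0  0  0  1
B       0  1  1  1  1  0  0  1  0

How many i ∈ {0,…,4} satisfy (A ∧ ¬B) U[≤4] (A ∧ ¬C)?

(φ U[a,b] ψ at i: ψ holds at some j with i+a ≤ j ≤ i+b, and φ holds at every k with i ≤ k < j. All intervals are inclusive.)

Evaluate at each i in [0,4]:
  i=0: ✗ (lhs fails at k=0 before rhs at j=4)
  i=1: ✗ (lhs fails at k=1 before rhs at j=4)
  i=2: ✗ (lhs fails at k=2 before rhs at j=4)
  i=3: ✗ (lhs fails at k=3 before rhs at j=4)
  i=4: ✓ (rhs at j=4)
Positions where it holds: {4} → 1.

1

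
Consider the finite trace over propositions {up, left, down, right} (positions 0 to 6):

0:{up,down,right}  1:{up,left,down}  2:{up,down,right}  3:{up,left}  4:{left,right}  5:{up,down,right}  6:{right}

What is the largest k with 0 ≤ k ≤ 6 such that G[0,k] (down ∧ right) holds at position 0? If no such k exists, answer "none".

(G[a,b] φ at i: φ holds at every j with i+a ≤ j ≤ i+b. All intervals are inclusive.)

0

(down ∧ right) must hold from j=0 onward; find where it first fails.
  j=0: holds
  j=1: fails
Holds on [0,0], so largest k = 0.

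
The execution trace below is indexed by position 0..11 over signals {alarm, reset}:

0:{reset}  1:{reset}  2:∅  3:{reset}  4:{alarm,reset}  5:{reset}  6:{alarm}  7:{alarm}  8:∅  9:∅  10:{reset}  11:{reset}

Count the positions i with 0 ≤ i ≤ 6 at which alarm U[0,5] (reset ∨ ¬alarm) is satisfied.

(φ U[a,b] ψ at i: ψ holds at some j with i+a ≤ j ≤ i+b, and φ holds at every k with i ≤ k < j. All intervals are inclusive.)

7

Evaluate at each i in [0,6]:
  i=0: ✓ (rhs at j=0)
  i=1: ✓ (rhs at j=1)
  i=2: ✓ (rhs at j=2)
  i=3: ✓ (rhs at j=3)
  i=4: ✓ (rhs at j=4)
  i=5: ✓ (rhs at j=5)
  i=6: ✓ (rhs at j=8; lhs holds on [6,7])
Positions where it holds: {0, 1, 2, 3, 4, 5, 6} → 7.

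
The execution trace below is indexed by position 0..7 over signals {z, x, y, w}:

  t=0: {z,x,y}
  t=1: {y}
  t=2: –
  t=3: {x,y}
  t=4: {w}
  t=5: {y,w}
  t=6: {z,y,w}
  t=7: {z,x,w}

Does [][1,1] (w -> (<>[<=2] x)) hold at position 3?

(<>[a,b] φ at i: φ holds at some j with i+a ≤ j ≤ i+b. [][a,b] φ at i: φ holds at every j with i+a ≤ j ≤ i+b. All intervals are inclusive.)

No

Check (w -> (<>[<=2] x)) at every j in [4,4]:
  j=4: antecedent true; consequent fails (none in [4,6]) → ✗
Fails at j=4 → formula fails.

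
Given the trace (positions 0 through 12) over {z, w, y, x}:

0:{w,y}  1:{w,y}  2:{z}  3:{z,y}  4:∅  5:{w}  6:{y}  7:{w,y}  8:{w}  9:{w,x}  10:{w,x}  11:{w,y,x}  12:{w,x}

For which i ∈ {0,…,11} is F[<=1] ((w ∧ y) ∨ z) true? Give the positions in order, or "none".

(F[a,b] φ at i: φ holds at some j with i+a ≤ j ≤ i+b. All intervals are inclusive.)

Evaluate at each i in [0,11]:
  i=0: ✓ (witness j=0)
  i=1: ✓ (witness j=1)
  i=2: ✓ (witness j=2)
  i=3: ✓ (witness j=3)
  i=4: ✗ (none in [4,5])
  i=5: ✗ (none in [5,6])
  i=6: ✓ (witness j=7)
  i=7: ✓ (witness j=7)
  i=8: ✗ (none in [8,9])
  i=9: ✗ (none in [9,10])
  i=10: ✓ (witness j=11)
  i=11: ✓ (witness j=11)

0, 1, 2, 3, 6, 7, 10, 11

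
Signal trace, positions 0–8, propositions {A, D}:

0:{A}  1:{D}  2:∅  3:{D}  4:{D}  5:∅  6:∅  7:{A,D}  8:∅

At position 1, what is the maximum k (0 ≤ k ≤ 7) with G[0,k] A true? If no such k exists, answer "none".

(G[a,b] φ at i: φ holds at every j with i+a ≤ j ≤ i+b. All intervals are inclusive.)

A must hold from j=1 onward; find where it first fails.
  j=1: fails → no k works.

none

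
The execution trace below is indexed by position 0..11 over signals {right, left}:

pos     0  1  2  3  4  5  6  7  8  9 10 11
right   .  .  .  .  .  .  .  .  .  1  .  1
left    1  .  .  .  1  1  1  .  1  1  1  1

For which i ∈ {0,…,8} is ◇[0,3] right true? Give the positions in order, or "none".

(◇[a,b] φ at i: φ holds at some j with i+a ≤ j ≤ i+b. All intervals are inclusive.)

6, 7, 8

Evaluate at each i in [0,8]:
  i=0: ✗ (none in [0,3])
  i=1: ✗ (none in [1,4])
  i=2: ✗ (none in [2,5])
  i=3: ✗ (none in [3,6])
  i=4: ✗ (none in [4,7])
  i=5: ✗ (none in [5,8])
  i=6: ✓ (witness j=9)
  i=7: ✓ (witness j=9)
  i=8: ✓ (witness j=9)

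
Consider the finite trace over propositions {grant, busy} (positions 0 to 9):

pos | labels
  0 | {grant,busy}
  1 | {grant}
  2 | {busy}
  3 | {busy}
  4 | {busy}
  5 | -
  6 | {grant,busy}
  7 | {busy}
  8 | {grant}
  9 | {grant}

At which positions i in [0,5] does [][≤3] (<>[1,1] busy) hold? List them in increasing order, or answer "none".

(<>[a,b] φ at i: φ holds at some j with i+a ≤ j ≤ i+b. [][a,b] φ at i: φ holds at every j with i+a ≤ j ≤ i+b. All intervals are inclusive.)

Evaluate at each i in [0,5]:
  i=0: ✗ (fails at j=0)
  i=1: ✗ (fails at j=4)
  i=2: ✗ (fails at j=4)
  i=3: ✗ (fails at j=4)
  i=4: ✗ (fails at j=4)
  i=5: ✗ (fails at j=7)

none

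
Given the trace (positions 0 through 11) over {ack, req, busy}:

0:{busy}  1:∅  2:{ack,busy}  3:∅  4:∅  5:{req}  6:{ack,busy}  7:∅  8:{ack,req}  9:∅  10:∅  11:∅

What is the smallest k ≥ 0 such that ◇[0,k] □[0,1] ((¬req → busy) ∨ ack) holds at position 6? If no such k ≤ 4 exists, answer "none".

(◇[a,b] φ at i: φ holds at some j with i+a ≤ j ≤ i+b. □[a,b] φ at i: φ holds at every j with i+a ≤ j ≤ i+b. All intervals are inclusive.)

Scan j = 6,7,… for □[0,1] ((¬req → busy) ∨ ack):
  j=6: fails
  j=7: fails
  j=8: fails
  j=9: fails
  j=10: fails
No j in [6,10] satisfies it → none.

none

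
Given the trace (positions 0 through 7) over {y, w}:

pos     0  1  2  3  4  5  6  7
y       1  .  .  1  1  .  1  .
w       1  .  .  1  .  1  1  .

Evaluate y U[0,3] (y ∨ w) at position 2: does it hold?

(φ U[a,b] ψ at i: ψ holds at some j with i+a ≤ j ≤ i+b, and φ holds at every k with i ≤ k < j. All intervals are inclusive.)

False

Need some j in [2,5] with (y ∨ w), and y at every k in [2,j-1].
  j=2: (y ∨ w) false.
  j=3: (y ∨ w) holds, but y fails at k=2 → not this j.
  j=4: (y ∨ w) holds, but y fails at k=2 → not this j.
  j=5: (y ∨ w) holds, but y fails at k=2 → not this j.
No j in the window works → until fails.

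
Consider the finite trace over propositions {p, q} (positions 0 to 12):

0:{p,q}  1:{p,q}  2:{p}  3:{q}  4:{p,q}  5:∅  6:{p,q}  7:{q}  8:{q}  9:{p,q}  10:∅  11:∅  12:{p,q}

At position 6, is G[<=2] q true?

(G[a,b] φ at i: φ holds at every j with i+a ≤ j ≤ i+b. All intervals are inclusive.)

Check q at every j in [6,8]:
  j=6: true
  j=7: true
  j=8: true
All positions satisfy it → formula holds.

True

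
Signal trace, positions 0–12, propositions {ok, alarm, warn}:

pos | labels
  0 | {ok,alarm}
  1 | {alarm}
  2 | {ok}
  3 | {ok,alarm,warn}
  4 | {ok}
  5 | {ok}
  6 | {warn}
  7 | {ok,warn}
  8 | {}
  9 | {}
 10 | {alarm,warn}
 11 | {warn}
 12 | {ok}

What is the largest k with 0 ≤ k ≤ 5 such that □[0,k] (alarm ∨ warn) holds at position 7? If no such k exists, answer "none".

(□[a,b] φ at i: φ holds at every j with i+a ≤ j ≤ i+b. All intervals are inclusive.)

0

(alarm ∨ warn) must hold from j=7 onward; find where it first fails.
  j=7: holds
  j=8: fails
Holds on [7,7], so largest k = 0.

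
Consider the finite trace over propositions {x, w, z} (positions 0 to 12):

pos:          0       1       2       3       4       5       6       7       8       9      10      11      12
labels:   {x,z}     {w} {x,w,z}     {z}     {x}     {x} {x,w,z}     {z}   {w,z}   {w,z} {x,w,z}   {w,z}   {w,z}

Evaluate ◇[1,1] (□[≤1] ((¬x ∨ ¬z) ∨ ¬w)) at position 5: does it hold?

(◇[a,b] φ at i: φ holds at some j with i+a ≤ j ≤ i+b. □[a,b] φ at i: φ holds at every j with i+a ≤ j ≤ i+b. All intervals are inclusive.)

False

Check □[≤1] ((¬x ∨ ¬z) ∨ ¬w) at each j in [6,6]:
  j=6: fails at 6
No position in the window satisfies it → formula fails.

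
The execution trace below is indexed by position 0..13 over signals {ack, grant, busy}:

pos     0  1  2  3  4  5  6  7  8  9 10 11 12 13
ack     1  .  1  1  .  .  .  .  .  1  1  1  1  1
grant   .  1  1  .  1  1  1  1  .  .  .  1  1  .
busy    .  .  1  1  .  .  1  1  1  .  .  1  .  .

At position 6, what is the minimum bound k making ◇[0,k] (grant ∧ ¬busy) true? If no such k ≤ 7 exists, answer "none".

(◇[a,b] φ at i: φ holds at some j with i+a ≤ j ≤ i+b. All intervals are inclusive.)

Scan j = 6,7,… for (grant ∧ ¬busy):
  j=6: fails
  j=7: fails
  j=8: fails
  j=9: fails
  j=10: fails
  j=11: fails
  j=12: holds
First hit at j=12, so smallest k = 12-6 = 6.

6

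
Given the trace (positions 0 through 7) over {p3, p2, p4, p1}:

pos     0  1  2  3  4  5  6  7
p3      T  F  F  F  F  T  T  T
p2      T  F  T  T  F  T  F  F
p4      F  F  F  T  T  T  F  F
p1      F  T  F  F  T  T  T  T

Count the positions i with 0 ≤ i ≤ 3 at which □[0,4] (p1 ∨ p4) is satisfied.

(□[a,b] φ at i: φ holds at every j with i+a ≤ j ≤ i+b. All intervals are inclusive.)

Evaluate at each i in [0,3]:
  i=0: ✗ (fails at j=0)
  i=1: ✗ (fails at j=2)
  i=2: ✗ (fails at j=2)
  i=3: ✓ (all of [3,7])
Positions where it holds: {3} → 1.

1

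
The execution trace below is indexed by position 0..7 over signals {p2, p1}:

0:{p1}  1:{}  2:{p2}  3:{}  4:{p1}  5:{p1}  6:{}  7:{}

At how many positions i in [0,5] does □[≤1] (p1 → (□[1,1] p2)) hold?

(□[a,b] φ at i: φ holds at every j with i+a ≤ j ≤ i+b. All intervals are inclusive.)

Evaluate at each i in [0,5]:
  i=0: ✗ (fails at j=0)
  i=1: ✓ (all of [1,2])
  i=2: ✓ (all of [2,3])
  i=3: ✗ (fails at j=4)
  i=4: ✗ (fails at j=4)
  i=5: ✗ (fails at j=5)
Positions where it holds: {1, 2} → 2.

2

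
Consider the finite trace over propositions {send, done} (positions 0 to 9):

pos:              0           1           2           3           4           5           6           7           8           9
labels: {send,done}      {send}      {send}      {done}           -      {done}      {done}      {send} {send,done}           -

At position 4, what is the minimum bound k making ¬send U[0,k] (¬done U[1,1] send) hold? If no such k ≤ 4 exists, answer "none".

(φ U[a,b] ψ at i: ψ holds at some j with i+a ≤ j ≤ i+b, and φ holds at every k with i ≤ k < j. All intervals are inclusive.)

3

Need earliest j ≥ 4 with (¬done U[1,1] send), and ¬send at every k in [4,j-1].
  j=4: rhs fails.
  j=5: rhs fails.
  j=6: rhs fails.
  j=7: rhs holds; lhs holds on [4,6]. k = 3.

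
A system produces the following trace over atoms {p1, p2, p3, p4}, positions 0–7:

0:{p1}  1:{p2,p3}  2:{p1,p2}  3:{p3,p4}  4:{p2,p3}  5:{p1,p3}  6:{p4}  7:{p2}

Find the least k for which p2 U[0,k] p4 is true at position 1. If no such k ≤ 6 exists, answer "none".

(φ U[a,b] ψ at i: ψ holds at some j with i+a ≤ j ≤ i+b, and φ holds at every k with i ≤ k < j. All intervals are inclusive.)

Need earliest j ≥ 1 with p4, and p2 at every k in [1,j-1].
  j=1: rhs fails.
  j=2: rhs fails.
  j=3: rhs holds; lhs holds on [1,2]. k = 2.

2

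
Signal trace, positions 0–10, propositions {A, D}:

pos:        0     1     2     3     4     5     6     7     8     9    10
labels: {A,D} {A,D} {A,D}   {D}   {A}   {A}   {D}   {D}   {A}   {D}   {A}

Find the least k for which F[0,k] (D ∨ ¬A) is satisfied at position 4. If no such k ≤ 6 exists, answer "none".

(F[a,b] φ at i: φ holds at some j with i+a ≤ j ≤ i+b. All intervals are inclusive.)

Scan j = 4,5,… for (D ∨ ¬A):
  j=4: fails
  j=5: fails
  j=6: holds
First hit at j=6, so smallest k = 6-4 = 2.

2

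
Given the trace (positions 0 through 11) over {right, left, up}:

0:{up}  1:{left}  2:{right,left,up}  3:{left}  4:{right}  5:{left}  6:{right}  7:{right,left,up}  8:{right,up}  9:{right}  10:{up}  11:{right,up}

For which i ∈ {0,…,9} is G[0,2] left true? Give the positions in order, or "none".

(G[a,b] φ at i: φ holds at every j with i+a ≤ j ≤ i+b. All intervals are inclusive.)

1

Evaluate at each i in [0,9]:
  i=0: ✗ (fails at j=0)
  i=1: ✓ (all of [1,3])
  i=2: ✗ (fails at j=4)
  i=3: ✗ (fails at j=4)
  i=4: ✗ (fails at j=4)
  i=5: ✗ (fails at j=6)
  i=6: ✗ (fails at j=6)
  i=7: ✗ (fails at j=8)
  i=8: ✗ (fails at j=8)
  i=9: ✗ (fails at j=9)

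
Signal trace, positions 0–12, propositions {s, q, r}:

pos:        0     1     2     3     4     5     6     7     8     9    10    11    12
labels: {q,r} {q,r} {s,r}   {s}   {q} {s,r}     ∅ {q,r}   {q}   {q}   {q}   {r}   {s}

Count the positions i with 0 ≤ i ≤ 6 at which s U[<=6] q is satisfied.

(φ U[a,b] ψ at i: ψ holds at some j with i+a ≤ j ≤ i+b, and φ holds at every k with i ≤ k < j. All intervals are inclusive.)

Evaluate at each i in [0,6]:
  i=0: ✓ (rhs at j=0)
  i=1: ✓ (rhs at j=1)
  i=2: ✓ (rhs at j=4; lhs holds on [2,3])
  i=3: ✓ (rhs at j=4; lhs holds on [3,3])
  i=4: ✓ (rhs at j=4)
  i=5: ✗ (lhs fails at k=6 before rhs at j=7)
  i=6: ✗ (lhs fails at k=6 before rhs at j=7)
Positions where it holds: {0, 1, 2, 3, 4} → 5.

5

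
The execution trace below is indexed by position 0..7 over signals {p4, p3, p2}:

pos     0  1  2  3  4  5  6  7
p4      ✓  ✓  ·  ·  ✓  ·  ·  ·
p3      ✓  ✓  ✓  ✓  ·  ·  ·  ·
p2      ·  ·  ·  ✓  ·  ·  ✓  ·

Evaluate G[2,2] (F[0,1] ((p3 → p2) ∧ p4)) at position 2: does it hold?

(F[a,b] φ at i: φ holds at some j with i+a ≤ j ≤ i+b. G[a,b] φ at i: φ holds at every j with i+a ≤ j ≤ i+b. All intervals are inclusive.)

True

Check F[0,1] ((p3 → p2) ∧ p4) at every j in [4,4]:
  j=4: holds (witness at 4)
All positions satisfy it → formula holds.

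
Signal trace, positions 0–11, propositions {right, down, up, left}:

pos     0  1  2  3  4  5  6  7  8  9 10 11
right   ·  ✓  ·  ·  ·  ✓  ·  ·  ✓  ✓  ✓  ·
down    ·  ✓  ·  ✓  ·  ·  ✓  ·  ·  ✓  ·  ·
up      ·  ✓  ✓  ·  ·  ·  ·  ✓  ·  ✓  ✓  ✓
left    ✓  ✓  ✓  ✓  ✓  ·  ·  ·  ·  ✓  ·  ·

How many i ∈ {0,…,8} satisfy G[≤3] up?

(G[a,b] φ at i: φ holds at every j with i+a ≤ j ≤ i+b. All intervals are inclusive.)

0

Evaluate at each i in [0,8]:
  i=0: ✗ (fails at j=0)
  i=1: ✗ (fails at j=3)
  i=2: ✗ (fails at j=3)
  i=3: ✗ (fails at j=3)
  i=4: ✗ (fails at j=4)
  i=5: ✗ (fails at j=5)
  i=6: ✗ (fails at j=6)
  i=7: ✗ (fails at j=8)
  i=8: ✗ (fails at j=8)
Positions where it holds: {} → 0.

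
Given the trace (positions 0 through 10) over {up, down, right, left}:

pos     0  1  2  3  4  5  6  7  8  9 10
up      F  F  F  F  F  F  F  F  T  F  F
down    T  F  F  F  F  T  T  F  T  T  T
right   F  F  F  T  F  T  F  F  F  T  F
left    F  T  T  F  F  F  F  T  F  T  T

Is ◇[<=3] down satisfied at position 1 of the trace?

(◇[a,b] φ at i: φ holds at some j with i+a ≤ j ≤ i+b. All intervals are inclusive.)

Check down at each j in [1,4]:
  j=1: false
  j=2: false
  j=3: false
  j=4: false
No position in the window satisfies it → formula fails.

False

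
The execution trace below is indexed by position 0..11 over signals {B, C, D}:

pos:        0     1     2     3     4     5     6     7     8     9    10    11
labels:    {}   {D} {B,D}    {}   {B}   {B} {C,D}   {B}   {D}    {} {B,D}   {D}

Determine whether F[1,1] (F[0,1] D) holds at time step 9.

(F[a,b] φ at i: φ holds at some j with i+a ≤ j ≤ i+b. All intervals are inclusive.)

Check F[0,1] D at each j in [10,10]:
  j=10: holds (witness at 10)
Found at j=10 → formula holds.

Yes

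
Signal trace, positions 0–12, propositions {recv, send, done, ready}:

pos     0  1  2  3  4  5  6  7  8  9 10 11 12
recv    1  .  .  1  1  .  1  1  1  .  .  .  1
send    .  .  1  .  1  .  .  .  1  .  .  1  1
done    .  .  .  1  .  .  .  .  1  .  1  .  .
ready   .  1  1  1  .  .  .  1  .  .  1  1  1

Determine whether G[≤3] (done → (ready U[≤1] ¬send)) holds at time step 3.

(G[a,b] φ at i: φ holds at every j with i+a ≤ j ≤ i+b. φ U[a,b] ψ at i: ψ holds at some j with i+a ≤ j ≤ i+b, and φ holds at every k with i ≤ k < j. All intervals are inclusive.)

Check (done → (ready U[≤1] ¬send)) at every j in [3,6]:
  j=3: antecedent true; consequent holds → ✓
  j=4: antecedent false → ✓
  j=5: antecedent false → ✓
  j=6: antecedent false → ✓
All positions satisfy it → formula holds.

Holds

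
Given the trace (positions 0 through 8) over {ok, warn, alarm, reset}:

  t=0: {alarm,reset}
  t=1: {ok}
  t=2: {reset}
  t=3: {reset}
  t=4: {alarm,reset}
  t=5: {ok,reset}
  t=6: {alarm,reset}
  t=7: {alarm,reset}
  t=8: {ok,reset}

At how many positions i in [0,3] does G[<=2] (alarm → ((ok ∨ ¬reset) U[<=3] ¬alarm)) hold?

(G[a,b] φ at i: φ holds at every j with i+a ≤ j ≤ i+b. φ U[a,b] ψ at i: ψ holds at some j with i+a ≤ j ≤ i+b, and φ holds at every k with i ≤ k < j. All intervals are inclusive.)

Evaluate at each i in [0,3]:
  i=0: ✗ (fails at j=0)
  i=1: ✓ (all of [1,3])
  i=2: ✗ (fails at j=4)
  i=3: ✗ (fails at j=4)
Positions where it holds: {1} → 1.

1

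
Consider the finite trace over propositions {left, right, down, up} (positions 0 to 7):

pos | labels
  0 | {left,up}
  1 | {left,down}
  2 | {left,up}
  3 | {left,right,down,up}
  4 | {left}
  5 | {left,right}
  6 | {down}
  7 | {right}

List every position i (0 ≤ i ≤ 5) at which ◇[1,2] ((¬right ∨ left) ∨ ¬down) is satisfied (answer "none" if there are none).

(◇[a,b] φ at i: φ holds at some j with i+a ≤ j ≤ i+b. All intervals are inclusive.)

Evaluate at each i in [0,5]:
  i=0: ✓ (witness j=1)
  i=1: ✓ (witness j=2)
  i=2: ✓ (witness j=3)
  i=3: ✓ (witness j=4)
  i=4: ✓ (witness j=5)
  i=5: ✓ (witness j=6)

0, 1, 2, 3, 4, 5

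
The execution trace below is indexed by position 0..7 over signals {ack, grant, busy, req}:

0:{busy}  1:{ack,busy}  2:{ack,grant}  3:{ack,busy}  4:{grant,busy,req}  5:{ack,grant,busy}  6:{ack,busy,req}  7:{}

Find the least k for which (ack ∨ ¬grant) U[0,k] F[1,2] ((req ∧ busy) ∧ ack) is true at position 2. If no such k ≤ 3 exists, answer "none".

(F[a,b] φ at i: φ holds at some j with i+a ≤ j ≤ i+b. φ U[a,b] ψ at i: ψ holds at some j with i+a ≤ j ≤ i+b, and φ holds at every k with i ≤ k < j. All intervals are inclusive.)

2

Need earliest j ≥ 2 with F[1,2] ((req ∧ busy) ∧ ack), and (ack ∨ ¬grant) at every k in [2,j-1].
  j=2: rhs fails.
  j=3: rhs fails.
  j=4: rhs holds; lhs holds on [2,3]. k = 2.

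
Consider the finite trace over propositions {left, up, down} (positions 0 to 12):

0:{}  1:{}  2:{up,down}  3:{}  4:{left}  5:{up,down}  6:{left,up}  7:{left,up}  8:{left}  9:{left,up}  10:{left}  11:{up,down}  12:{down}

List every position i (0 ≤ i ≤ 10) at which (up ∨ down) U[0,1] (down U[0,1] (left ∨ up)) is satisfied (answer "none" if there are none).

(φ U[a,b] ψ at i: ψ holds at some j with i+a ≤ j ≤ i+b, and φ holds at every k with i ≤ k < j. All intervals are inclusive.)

Evaluate at each i in [0,10]:
  i=0: ✗ (no rhs in [0,1])
  i=1: ✗ (lhs fails at k=1 before rhs at j=2)
  i=2: ✓ (rhs at j=2)
  i=3: ✗ (lhs fails at k=3 before rhs at j=4)
  i=4: ✓ (rhs at j=4)
  i=5: ✓ (rhs at j=5)
  i=6: ✓ (rhs at j=6)
  i=7: ✓ (rhs at j=7)
  i=8: ✓ (rhs at j=8)
  i=9: ✓ (rhs at j=9)
  i=10: ✓ (rhs at j=10)

2, 4, 5, 6, 7, 8, 9, 10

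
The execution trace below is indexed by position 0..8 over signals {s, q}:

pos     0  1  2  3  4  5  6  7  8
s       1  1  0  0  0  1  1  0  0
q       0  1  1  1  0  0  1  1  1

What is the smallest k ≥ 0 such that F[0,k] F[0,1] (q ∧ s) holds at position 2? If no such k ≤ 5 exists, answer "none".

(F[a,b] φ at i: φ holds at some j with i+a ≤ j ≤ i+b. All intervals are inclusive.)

Scan j = 2,3,… for F[0,1] (q ∧ s):
  j=2: fails
  j=3: fails
  j=4: fails
  j=5: holds
First hit at j=5, so smallest k = 5-2 = 3.

3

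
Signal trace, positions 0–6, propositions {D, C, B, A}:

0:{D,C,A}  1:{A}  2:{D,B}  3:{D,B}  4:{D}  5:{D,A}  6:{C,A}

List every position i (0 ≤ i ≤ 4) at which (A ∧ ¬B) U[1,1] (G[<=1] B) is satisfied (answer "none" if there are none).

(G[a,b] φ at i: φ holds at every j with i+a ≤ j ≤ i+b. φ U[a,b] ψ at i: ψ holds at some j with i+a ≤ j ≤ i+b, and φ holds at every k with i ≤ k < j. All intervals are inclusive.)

1

Evaluate at each i in [0,4]:
  i=0: ✗ (no rhs in [1,1])
  i=1: ✓ (rhs at j=2; lhs holds on [1,1])
  i=2: ✗ (no rhs in [3,3])
  i=3: ✗ (no rhs in [4,4])
  i=4: ✗ (no rhs in [5,5])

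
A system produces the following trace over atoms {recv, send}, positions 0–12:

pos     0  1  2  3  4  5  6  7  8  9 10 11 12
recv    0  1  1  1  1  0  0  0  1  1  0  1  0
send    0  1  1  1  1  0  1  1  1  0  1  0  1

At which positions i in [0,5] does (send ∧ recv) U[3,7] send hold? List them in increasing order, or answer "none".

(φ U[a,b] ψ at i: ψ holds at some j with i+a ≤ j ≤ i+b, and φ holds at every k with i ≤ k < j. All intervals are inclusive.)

Evaluate at each i in [0,5]:
  i=0: ✗ (lhs fails at k=0 before rhs at j=3)
  i=1: ✓ (rhs at j=4; lhs holds on [1,3])
  i=2: ✗ (lhs fails at k=5 before rhs at j=6)
  i=3: ✗ (lhs fails at k=5 before rhs at j=6)
  i=4: ✗ (lhs fails at k=5 before rhs at j=7)
  i=5: ✗ (lhs fails at k=5 before rhs at j=8)

1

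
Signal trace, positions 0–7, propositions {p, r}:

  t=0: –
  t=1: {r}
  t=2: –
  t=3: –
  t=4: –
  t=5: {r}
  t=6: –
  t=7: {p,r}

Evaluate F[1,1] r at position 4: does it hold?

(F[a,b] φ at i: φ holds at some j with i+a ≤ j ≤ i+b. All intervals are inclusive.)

Check r at each j in [5,5]:
  j=5: true
Found at j=5 → formula holds.

Yes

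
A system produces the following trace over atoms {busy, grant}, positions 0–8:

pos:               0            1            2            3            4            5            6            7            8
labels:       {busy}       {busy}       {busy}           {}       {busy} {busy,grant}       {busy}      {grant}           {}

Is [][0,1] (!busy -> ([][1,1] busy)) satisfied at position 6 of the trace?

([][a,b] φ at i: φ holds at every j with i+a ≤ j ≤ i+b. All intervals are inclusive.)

Does not hold

Check (!busy -> ([][1,1] busy)) at every j in [6,7]:
  j=6: antecedent false → ✓
  j=7: antecedent true; consequent fails at 8 → ✗
Fails at j=7 → formula fails.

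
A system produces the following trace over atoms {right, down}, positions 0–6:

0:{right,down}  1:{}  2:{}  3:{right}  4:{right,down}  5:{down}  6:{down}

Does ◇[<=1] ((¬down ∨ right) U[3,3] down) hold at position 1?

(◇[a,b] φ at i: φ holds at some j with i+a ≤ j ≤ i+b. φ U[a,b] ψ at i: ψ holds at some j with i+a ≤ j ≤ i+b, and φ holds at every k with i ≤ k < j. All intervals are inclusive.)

Check ((¬down ∨ right) U[3,3] down) at each j in [1,2]:
  j=1: holds
  j=2: holds
Found at j=1 → formula holds.

Holds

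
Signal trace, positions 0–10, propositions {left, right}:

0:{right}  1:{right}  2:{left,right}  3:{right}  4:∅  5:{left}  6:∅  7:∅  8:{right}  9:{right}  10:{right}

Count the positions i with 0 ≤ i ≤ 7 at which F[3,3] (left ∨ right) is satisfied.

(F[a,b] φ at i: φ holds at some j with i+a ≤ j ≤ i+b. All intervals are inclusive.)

Evaluate at each i in [0,7]:
  i=0: ✓ (witness j=3)
  i=1: ✗ (none in [4,4])
  i=2: ✓ (witness j=5)
  i=3: ✗ (none in [6,6])
  i=4: ✗ (none in [7,7])
  i=5: ✓ (witness j=8)
  i=6: ✓ (witness j=9)
  i=7: ✓ (witness j=10)
Positions where it holds: {0, 2, 5, 6, 7} → 5.

5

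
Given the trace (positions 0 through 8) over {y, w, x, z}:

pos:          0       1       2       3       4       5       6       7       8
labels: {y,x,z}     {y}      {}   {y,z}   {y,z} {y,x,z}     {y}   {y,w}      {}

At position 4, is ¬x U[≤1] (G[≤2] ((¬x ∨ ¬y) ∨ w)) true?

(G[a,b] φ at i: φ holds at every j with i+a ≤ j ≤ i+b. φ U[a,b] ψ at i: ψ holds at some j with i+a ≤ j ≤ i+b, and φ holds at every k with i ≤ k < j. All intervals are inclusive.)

Need some j in [4,5] with G[≤2] ((¬x ∨ ¬y) ∨ w), and ¬x at every k in [4,j-1].
  j=4: G[≤2] ((¬x ∨ ¬y) ∨ w) — fails at 5.
  j=5: G[≤2] ((¬x ∨ ¬y) ∨ w) — fails at 5.
No j in the window works → until fails.

No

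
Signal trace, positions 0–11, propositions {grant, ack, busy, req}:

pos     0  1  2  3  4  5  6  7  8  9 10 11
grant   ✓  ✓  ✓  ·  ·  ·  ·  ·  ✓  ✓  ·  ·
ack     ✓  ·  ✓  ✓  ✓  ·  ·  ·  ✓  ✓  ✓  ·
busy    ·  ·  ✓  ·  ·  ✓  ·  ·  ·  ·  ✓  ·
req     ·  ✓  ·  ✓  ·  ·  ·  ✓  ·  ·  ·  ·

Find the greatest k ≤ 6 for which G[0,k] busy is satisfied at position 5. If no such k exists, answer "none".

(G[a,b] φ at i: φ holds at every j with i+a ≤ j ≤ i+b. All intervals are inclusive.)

0

busy must hold from j=5 onward; find where it first fails.
  j=5: holds
  j=6: fails
Holds on [5,5], so largest k = 0.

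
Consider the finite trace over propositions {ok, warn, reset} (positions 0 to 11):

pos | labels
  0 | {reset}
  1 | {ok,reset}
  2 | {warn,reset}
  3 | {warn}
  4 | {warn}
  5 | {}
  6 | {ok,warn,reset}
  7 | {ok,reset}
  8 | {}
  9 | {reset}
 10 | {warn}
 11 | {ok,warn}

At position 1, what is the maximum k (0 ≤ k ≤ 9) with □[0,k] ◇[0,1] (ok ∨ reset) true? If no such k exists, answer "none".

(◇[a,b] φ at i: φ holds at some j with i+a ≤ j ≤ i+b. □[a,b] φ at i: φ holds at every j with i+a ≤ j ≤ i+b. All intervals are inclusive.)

◇[0,1] (ok ∨ reset) must hold from j=1 onward; find where it first fails.
  j=1: holds
  j=2: holds
  j=3: fails
Holds on [1,2], so largest k = 1.

1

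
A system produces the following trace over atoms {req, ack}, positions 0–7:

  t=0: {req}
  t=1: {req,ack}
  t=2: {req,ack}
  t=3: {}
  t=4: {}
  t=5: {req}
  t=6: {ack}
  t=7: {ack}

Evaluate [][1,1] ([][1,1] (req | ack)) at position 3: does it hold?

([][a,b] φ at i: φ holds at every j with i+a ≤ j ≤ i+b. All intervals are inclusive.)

Holds

Check [][1,1] (req | ack) at every j in [4,4]:
  j=4: holds on [5,5]
All positions satisfy it → formula holds.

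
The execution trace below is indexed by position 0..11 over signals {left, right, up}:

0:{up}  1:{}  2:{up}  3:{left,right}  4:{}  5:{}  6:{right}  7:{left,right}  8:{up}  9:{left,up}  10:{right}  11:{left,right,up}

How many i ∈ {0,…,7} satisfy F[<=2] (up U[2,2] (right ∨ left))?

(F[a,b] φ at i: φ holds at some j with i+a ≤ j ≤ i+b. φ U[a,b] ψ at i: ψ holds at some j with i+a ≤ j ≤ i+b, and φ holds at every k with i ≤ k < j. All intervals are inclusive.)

Evaluate at each i in [0,7]:
  i=0: ✗ (none in [0,2])
  i=1: ✗ (none in [1,3])
  i=2: ✗ (none in [2,4])
  i=3: ✗ (none in [3,5])
  i=4: ✗ (none in [4,6])
  i=5: ✗ (none in [5,7])
  i=6: ✓ (witness j=8)
  i=7: ✓ (witness j=8)
Positions where it holds: {6, 7} → 2.

2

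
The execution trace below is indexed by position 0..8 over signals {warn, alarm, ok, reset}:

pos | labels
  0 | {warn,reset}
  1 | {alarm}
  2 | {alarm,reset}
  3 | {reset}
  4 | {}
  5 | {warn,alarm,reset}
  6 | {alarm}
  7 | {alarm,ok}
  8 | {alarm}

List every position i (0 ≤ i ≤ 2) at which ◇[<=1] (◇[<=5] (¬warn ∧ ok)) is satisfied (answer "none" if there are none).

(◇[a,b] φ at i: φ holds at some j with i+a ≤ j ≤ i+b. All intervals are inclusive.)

Evaluate at each i in [0,2]:
  i=0: ✗ (none in [0,1])
  i=1: ✓ (witness j=2)
  i=2: ✓ (witness j=2)

1, 2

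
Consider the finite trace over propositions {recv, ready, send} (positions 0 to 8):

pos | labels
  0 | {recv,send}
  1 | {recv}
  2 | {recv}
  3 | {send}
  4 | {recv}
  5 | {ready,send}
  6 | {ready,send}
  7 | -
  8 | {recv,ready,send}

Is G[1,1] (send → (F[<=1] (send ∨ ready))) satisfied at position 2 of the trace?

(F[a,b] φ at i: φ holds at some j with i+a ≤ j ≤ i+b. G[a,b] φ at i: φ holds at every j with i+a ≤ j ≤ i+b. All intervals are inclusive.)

Check (send → (F[<=1] (send ∨ ready))) at every j in [3,3]:
  j=3: antecedent true; consequent holds (witness at 3) → ✓
All positions satisfy it → formula holds.

Yes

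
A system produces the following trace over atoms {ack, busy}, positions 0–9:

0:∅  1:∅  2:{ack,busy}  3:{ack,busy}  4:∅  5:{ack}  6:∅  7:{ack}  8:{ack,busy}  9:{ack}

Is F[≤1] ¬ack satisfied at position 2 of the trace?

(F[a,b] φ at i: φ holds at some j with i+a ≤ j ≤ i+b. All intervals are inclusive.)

Check ¬ack at each j in [2,3]:
  j=2: false
  j=3: false
No position in the window satisfies it → formula fails.

Does not hold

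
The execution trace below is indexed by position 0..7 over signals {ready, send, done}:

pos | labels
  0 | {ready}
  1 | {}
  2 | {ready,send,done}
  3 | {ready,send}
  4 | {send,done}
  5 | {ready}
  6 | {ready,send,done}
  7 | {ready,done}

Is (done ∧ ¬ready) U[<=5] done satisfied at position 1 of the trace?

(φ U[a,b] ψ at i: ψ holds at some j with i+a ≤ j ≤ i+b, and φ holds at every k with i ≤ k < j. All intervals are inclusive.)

Does not hold

Need some j in [1,6] with done, and (done ∧ ¬ready) at every k in [1,j-1].
  j=1: done false.
  j=2: done holds, but (done ∧ ¬ready) fails at k=1 → not this j.
  j=3: done false.
  j=4: done holds, but (done ∧ ¬ready) fails at k=1 → not this j.
  j=5: done false.
  j=6: done holds, but (done ∧ ¬ready) fails at k=1 → not this j.
No j in the window works → until fails.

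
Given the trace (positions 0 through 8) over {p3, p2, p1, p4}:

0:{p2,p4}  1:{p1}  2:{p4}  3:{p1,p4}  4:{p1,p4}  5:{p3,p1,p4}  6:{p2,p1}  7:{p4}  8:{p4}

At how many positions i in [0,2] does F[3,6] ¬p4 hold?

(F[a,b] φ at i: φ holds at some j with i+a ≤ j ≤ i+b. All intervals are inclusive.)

3

Evaluate at each i in [0,2]:
  i=0: ✓ (witness j=6)
  i=1: ✓ (witness j=6)
  i=2: ✓ (witness j=6)
Positions where it holds: {0, 1, 2} → 3.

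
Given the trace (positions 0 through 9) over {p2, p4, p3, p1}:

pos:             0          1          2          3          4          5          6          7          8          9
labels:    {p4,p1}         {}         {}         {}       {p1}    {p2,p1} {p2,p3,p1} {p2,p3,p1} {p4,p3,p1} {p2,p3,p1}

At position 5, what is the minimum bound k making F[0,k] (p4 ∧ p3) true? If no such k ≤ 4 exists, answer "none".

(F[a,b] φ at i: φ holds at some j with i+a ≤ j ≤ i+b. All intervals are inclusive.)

Scan j = 5,6,… for (p4 ∧ p3):
  j=5: fails
  j=6: fails
  j=7: fails
  j=8: holds
First hit at j=8, so smallest k = 8-5 = 3.

3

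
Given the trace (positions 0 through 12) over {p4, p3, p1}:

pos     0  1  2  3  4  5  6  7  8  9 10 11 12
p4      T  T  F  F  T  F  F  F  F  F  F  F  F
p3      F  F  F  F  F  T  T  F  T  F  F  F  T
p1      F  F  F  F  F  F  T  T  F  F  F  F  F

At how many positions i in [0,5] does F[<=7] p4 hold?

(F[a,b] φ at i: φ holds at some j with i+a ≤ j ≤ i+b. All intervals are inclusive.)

5

Evaluate at each i in [0,5]:
  i=0: ✓ (witness j=0)
  i=1: ✓ (witness j=1)
  i=2: ✓ (witness j=4)
  i=3: ✓ (witness j=4)
  i=4: ✓ (witness j=4)
  i=5: ✗ (none in [5,12])
Positions where it holds: {0, 1, 2, 3, 4} → 5.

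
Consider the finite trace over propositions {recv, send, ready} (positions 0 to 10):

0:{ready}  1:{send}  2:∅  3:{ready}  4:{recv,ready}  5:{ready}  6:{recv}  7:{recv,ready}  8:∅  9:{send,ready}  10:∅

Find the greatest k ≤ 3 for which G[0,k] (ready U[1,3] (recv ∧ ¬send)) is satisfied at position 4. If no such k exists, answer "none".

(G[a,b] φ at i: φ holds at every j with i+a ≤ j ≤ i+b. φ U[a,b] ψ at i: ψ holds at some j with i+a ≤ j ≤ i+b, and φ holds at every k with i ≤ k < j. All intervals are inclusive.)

1

(ready U[1,3] (recv ∧ ¬send)) must hold from j=4 onward; find where it first fails.
  j=4: holds
  j=5: holds
  j=6: fails
Holds on [4,5], so largest k = 1.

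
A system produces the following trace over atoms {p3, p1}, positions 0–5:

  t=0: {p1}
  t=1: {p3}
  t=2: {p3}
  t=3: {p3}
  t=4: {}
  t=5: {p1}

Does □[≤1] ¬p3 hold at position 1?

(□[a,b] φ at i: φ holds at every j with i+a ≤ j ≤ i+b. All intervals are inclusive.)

False

Check ¬p3 at every j in [1,2]:
  j=1: false
  j=2: false
Fails at j=1 → formula fails.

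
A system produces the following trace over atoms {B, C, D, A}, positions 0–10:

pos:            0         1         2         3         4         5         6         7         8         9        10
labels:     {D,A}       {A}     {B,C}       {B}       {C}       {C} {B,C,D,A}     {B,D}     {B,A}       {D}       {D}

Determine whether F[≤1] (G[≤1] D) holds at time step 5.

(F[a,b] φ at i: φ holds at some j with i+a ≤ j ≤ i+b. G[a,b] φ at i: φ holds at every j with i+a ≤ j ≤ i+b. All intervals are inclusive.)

Holds

Check G[≤1] D at each j in [5,6]:
  j=5: fails at 5
  j=6: holds on [6,7]
Found at j=6 → formula holds.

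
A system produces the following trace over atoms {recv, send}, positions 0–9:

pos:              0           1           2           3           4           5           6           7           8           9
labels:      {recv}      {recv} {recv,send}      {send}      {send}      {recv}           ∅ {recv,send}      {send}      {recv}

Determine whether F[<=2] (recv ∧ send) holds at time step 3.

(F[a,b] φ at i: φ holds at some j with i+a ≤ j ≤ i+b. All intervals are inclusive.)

Check (recv ∧ send) at each j in [3,5]:
  j=3: false
  j=4: false
  j=5: false
No position in the window satisfies it → formula fails.

False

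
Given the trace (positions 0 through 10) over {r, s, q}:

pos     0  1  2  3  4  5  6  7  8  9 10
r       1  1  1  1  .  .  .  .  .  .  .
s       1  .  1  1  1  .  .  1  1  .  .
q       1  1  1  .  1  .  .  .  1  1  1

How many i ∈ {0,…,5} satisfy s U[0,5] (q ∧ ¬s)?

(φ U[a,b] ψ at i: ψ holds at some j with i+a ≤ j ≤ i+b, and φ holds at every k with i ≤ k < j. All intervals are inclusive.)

2

Evaluate at each i in [0,5]:
  i=0: ✓ (rhs at j=1; lhs holds on [0,0])
  i=1: ✓ (rhs at j=1)
  i=2: ✗ (no rhs in [2,7])
  i=3: ✗ (no rhs in [3,8])
  i=4: ✗ (lhs fails at k=5 before rhs at j=9)
  i=5: ✗ (lhs fails at k=5 before rhs at j=9)
Positions where it holds: {0, 1} → 2.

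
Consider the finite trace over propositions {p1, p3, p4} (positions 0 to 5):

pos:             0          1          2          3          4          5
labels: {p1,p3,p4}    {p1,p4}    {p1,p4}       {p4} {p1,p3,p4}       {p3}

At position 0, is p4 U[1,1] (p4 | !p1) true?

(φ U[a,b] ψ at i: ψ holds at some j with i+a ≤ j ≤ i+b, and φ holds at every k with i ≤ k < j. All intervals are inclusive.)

Need some j in [1,1] with (p4 | !p1), and p4 at every k in [0,j-1].
  j=1: (p4 | !p1) holds; p4 holds at every k in [0,0] → satisfied.

Holds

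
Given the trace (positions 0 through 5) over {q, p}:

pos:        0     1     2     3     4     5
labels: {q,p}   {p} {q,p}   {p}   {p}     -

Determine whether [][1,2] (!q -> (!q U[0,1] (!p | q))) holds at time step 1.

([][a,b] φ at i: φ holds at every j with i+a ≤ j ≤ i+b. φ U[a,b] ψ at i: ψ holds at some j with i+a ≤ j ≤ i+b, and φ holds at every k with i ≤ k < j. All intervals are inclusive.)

False

Check (!q -> (!q U[0,1] (!p | q))) at every j in [2,3]:
  j=2: antecedent false → ✓
  j=3: antecedent true; consequent fails → ✗
Fails at j=3 → formula fails.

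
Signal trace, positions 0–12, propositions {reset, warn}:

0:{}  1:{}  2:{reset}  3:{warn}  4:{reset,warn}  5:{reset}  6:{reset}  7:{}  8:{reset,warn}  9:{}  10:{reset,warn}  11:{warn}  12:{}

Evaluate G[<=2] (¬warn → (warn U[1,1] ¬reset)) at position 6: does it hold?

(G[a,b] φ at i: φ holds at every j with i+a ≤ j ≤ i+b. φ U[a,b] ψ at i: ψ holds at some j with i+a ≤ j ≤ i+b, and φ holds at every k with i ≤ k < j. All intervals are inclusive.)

False

Check (¬warn → (warn U[1,1] ¬reset)) at every j in [6,8]:
  j=6: antecedent true; consequent fails → ✗
  j=7: antecedent true; consequent fails → ✗
  j=8: antecedent false → ✓
Fails at j=6 → formula fails.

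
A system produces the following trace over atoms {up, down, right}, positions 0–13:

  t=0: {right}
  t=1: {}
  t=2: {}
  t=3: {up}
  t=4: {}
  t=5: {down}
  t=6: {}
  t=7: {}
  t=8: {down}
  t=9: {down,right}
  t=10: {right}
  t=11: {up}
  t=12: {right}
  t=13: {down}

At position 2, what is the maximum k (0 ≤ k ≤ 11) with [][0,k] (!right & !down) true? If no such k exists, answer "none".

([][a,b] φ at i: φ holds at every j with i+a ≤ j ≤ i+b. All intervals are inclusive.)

2

(!right & !down) must hold from j=2 onward; find where it first fails.
  j=2: holds
  j=3: holds
  j=4: holds
  j=5: fails
Holds on [2,4], so largest k = 2.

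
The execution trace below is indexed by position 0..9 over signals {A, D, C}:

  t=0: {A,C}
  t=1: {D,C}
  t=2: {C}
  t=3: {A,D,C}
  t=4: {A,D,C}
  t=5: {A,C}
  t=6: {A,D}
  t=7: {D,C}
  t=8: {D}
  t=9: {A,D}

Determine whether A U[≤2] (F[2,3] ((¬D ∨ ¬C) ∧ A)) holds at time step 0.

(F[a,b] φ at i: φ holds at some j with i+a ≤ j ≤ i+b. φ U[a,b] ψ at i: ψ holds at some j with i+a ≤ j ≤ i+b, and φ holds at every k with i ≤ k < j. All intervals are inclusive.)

False

Need some j in [0,2] with F[2,3] ((¬D ∨ ¬C) ∧ A), and A at every k in [0,j-1].
  j=0: F[2,3] ((¬D ∨ ¬C) ∧ A) — fails (none in [2,3]).
  j=1: F[2,3] ((¬D ∨ ¬C) ∧ A) — fails (none in [3,4]).
  j=2: F[2,3] ((¬D ∨ ¬C) ∧ A) holds, but A fails at k=1 → not this j.
No j in the window works → until fails.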